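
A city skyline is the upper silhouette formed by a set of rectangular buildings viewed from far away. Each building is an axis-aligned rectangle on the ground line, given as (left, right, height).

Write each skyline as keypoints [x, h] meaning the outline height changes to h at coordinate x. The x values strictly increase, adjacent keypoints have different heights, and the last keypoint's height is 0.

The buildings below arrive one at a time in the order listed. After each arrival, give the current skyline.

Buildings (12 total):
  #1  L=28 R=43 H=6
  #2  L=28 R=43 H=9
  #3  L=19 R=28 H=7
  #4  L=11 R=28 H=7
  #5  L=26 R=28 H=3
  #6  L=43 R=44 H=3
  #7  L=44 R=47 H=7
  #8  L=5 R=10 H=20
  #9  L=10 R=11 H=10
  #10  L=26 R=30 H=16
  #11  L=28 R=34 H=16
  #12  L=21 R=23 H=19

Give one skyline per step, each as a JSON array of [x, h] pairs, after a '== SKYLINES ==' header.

== SKYLINES ==
[[28,6],[43,0]]
[[28,9],[43,0]]
[[19,7],[28,9],[43,0]]
[[11,7],[28,9],[43,0]]
[[11,7],[28,9],[43,0]]
[[11,7],[28,9],[43,3],[44,0]]
[[11,7],[28,9],[43,3],[44,7],[47,0]]
[[5,20],[10,0],[11,7],[28,9],[43,3],[44,7],[47,0]]
[[5,20],[10,10],[11,7],[28,9],[43,3],[44,7],[47,0]]
[[5,20],[10,10],[11,7],[26,16],[30,9],[43,3],[44,7],[47,0]]
[[5,20],[10,10],[11,7],[26,16],[34,9],[43,3],[44,7],[47,0]]
[[5,20],[10,10],[11,7],[21,19],[23,7],[26,16],[34,9],[43,3],[44,7],[47,0]]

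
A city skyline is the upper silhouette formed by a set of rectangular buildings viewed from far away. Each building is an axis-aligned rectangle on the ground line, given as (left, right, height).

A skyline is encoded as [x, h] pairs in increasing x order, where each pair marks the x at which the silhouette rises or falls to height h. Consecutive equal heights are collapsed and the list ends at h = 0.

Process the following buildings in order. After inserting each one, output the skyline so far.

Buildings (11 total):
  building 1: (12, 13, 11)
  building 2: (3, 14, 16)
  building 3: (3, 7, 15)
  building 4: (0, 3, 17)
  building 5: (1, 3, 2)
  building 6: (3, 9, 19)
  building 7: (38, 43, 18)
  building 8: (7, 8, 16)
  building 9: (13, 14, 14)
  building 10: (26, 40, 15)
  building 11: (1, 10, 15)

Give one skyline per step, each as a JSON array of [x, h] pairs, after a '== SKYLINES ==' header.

== SKYLINES ==
[[12,11],[13,0]]
[[3,16],[14,0]]
[[3,16],[14,0]]
[[0,17],[3,16],[14,0]]
[[0,17],[3,16],[14,0]]
[[0,17],[3,19],[9,16],[14,0]]
[[0,17],[3,19],[9,16],[14,0],[38,18],[43,0]]
[[0,17],[3,19],[9,16],[14,0],[38,18],[43,0]]
[[0,17],[3,19],[9,16],[14,0],[38,18],[43,0]]
[[0,17],[3,19],[9,16],[14,0],[26,15],[38,18],[43,0]]
[[0,17],[3,19],[9,16],[14,0],[26,15],[38,18],[43,0]]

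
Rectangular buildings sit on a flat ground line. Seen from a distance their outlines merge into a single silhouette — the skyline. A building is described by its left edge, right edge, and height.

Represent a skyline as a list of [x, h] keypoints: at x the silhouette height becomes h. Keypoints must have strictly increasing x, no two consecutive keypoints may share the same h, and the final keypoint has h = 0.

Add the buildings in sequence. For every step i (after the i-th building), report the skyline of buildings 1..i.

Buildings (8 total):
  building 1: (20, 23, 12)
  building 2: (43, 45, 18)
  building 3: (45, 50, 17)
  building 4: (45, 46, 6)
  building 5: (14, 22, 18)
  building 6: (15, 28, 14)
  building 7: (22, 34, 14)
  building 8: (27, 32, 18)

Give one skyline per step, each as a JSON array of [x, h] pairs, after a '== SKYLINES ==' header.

== SKYLINES ==
[[20,12],[23,0]]
[[20,12],[23,0],[43,18],[45,0]]
[[20,12],[23,0],[43,18],[45,17],[50,0]]
[[20,12],[23,0],[43,18],[45,17],[50,0]]
[[14,18],[22,12],[23,0],[43,18],[45,17],[50,0]]
[[14,18],[22,14],[28,0],[43,18],[45,17],[50,0]]
[[14,18],[22,14],[34,0],[43,18],[45,17],[50,0]]
[[14,18],[22,14],[27,18],[32,14],[34,0],[43,18],[45,17],[50,0]]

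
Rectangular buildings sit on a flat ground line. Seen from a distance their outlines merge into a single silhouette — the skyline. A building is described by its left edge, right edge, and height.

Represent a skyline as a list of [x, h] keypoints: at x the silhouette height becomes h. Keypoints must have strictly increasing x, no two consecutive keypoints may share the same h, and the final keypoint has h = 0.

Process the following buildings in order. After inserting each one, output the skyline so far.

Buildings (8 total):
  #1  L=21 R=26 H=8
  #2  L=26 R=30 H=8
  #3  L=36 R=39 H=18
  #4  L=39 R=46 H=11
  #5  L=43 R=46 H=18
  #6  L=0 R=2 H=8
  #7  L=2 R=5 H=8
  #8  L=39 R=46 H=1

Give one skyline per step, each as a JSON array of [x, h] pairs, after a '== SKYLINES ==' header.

== SKYLINES ==
[[21,8],[26,0]]
[[21,8],[30,0]]
[[21,8],[30,0],[36,18],[39,0]]
[[21,8],[30,0],[36,18],[39,11],[46,0]]
[[21,8],[30,0],[36,18],[39,11],[43,18],[46,0]]
[[0,8],[2,0],[21,8],[30,0],[36,18],[39,11],[43,18],[46,0]]
[[0,8],[5,0],[21,8],[30,0],[36,18],[39,11],[43,18],[46,0]]
[[0,8],[5,0],[21,8],[30,0],[36,18],[39,11],[43,18],[46,0]]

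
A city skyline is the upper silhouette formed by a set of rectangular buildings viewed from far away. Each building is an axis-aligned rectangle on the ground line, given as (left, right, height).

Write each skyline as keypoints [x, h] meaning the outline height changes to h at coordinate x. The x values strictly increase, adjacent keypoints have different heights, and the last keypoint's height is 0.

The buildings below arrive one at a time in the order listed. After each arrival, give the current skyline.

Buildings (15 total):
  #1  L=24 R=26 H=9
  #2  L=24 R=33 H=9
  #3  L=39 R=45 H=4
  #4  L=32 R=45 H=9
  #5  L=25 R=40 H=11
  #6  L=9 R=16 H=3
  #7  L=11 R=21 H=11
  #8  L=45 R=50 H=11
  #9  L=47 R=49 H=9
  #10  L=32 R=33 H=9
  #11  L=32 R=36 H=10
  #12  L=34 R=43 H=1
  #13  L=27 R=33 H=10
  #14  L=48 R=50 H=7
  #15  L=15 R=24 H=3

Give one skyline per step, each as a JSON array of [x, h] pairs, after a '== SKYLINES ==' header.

== SKYLINES ==
[[24,9],[26,0]]
[[24,9],[33,0]]
[[24,9],[33,0],[39,4],[45,0]]
[[24,9],[45,0]]
[[24,9],[25,11],[40,9],[45,0]]
[[9,3],[16,0],[24,9],[25,11],[40,9],[45,0]]
[[9,3],[11,11],[21,0],[24,9],[25,11],[40,9],[45,0]]
[[9,3],[11,11],[21,0],[24,9],[25,11],[40,9],[45,11],[50,0]]
[[9,3],[11,11],[21,0],[24,9],[25,11],[40,9],[45,11],[50,0]]
[[9,3],[11,11],[21,0],[24,9],[25,11],[40,9],[45,11],[50,0]]
[[9,3],[11,11],[21,0],[24,9],[25,11],[40,9],[45,11],[50,0]]
[[9,3],[11,11],[21,0],[24,9],[25,11],[40,9],[45,11],[50,0]]
[[9,3],[11,11],[21,0],[24,9],[25,11],[40,9],[45,11],[50,0]]
[[9,3],[11,11],[21,0],[24,9],[25,11],[40,9],[45,11],[50,0]]
[[9,3],[11,11],[21,3],[24,9],[25,11],[40,9],[45,11],[50,0]]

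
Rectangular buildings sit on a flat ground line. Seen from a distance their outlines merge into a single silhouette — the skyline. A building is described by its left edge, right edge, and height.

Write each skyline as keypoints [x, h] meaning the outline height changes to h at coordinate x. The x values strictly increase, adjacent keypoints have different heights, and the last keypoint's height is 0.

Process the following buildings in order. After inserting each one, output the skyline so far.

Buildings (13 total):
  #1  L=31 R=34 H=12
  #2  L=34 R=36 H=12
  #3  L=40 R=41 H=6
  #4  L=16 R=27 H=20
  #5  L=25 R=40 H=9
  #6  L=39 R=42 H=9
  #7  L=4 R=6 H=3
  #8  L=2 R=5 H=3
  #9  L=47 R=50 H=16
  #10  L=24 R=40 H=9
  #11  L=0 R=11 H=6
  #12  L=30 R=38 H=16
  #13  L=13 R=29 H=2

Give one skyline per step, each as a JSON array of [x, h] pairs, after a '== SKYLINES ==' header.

== SKYLINES ==
[[31,12],[34,0]]
[[31,12],[36,0]]
[[31,12],[36,0],[40,6],[41,0]]
[[16,20],[27,0],[31,12],[36,0],[40,6],[41,0]]
[[16,20],[27,9],[31,12],[36,9],[40,6],[41,0]]
[[16,20],[27,9],[31,12],[36,9],[42,0]]
[[4,3],[6,0],[16,20],[27,9],[31,12],[36,9],[42,0]]
[[2,3],[6,0],[16,20],[27,9],[31,12],[36,9],[42,0]]
[[2,3],[6,0],[16,20],[27,9],[31,12],[36,9],[42,0],[47,16],[50,0]]
[[2,3],[6,0],[16,20],[27,9],[31,12],[36,9],[42,0],[47,16],[50,0]]
[[0,6],[11,0],[16,20],[27,9],[31,12],[36,9],[42,0],[47,16],[50,0]]
[[0,6],[11,0],[16,20],[27,9],[30,16],[38,9],[42,0],[47,16],[50,0]]
[[0,6],[11,0],[13,2],[16,20],[27,9],[30,16],[38,9],[42,0],[47,16],[50,0]]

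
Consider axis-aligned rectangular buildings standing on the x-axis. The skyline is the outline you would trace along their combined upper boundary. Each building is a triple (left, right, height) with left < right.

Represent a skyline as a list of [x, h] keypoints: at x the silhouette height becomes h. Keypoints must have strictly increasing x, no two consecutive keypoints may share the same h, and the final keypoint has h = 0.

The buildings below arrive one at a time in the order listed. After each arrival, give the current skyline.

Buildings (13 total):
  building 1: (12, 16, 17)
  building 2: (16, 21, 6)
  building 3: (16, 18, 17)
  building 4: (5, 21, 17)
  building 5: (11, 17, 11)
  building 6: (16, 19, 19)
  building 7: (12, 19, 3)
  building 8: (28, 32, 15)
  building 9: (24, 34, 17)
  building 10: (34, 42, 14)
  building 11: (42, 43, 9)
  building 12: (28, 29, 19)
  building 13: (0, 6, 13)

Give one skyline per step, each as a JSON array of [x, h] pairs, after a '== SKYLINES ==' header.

== SKYLINES ==
[[12,17],[16,0]]
[[12,17],[16,6],[21,0]]
[[12,17],[18,6],[21,0]]
[[5,17],[21,0]]
[[5,17],[21,0]]
[[5,17],[16,19],[19,17],[21,0]]
[[5,17],[16,19],[19,17],[21,0]]
[[5,17],[16,19],[19,17],[21,0],[28,15],[32,0]]
[[5,17],[16,19],[19,17],[21,0],[24,17],[34,0]]
[[5,17],[16,19],[19,17],[21,0],[24,17],[34,14],[42,0]]
[[5,17],[16,19],[19,17],[21,0],[24,17],[34,14],[42,9],[43,0]]
[[5,17],[16,19],[19,17],[21,0],[24,17],[28,19],[29,17],[34,14],[42,9],[43,0]]
[[0,13],[5,17],[16,19],[19,17],[21,0],[24,17],[28,19],[29,17],[34,14],[42,9],[43,0]]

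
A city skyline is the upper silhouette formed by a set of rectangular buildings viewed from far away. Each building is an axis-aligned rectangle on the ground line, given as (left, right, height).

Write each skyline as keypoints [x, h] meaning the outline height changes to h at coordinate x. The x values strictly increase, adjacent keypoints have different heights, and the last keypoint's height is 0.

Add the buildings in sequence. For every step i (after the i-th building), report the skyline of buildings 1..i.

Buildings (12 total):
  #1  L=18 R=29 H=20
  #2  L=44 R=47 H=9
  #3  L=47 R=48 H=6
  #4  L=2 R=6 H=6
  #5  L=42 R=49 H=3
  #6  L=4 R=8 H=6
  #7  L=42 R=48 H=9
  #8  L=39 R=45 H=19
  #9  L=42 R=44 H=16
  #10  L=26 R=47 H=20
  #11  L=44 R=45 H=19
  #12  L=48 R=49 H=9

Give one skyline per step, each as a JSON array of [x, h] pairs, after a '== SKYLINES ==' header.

== SKYLINES ==
[[18,20],[29,0]]
[[18,20],[29,0],[44,9],[47,0]]
[[18,20],[29,0],[44,9],[47,6],[48,0]]
[[2,6],[6,0],[18,20],[29,0],[44,9],[47,6],[48,0]]
[[2,6],[6,0],[18,20],[29,0],[42,3],[44,9],[47,6],[48,3],[49,0]]
[[2,6],[8,0],[18,20],[29,0],[42,3],[44,9],[47,6],[48,3],[49,0]]
[[2,6],[8,0],[18,20],[29,0],[42,9],[48,3],[49,0]]
[[2,6],[8,0],[18,20],[29,0],[39,19],[45,9],[48,3],[49,0]]
[[2,6],[8,0],[18,20],[29,0],[39,19],[45,9],[48,3],[49,0]]
[[2,6],[8,0],[18,20],[47,9],[48,3],[49,0]]
[[2,6],[8,0],[18,20],[47,9],[48,3],[49,0]]
[[2,6],[8,0],[18,20],[47,9],[49,0]]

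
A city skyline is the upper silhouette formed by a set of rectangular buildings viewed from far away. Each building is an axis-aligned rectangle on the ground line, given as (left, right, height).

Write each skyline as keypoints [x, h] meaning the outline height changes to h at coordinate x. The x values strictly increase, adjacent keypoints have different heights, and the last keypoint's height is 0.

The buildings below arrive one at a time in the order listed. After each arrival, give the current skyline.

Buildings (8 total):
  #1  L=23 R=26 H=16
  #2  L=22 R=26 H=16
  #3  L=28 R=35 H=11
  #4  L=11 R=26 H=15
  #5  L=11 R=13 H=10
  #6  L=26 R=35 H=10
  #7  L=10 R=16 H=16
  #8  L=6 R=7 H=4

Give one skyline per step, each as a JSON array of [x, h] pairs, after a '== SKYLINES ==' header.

== SKYLINES ==
[[23,16],[26,0]]
[[22,16],[26,0]]
[[22,16],[26,0],[28,11],[35,0]]
[[11,15],[22,16],[26,0],[28,11],[35,0]]
[[11,15],[22,16],[26,0],[28,11],[35,0]]
[[11,15],[22,16],[26,10],[28,11],[35,0]]
[[10,16],[16,15],[22,16],[26,10],[28,11],[35,0]]
[[6,4],[7,0],[10,16],[16,15],[22,16],[26,10],[28,11],[35,0]]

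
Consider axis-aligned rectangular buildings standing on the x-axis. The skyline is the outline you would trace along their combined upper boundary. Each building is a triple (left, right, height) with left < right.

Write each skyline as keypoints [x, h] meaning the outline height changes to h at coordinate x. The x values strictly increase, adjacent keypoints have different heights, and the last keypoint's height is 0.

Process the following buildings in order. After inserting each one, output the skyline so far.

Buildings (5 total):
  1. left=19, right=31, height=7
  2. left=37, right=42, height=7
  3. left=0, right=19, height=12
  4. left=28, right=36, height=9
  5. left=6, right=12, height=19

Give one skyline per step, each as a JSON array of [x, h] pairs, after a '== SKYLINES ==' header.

== SKYLINES ==
[[19,7],[31,0]]
[[19,7],[31,0],[37,7],[42,0]]
[[0,12],[19,7],[31,0],[37,7],[42,0]]
[[0,12],[19,7],[28,9],[36,0],[37,7],[42,0]]
[[0,12],[6,19],[12,12],[19,7],[28,9],[36,0],[37,7],[42,0]]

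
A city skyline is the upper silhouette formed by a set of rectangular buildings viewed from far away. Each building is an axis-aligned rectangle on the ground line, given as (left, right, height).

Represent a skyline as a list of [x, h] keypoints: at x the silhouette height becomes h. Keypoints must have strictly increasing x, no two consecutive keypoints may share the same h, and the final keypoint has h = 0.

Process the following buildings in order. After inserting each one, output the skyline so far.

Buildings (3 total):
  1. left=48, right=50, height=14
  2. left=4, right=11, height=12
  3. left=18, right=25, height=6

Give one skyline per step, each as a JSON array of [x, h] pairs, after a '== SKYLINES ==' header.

== SKYLINES ==
[[48,14],[50,0]]
[[4,12],[11,0],[48,14],[50,0]]
[[4,12],[11,0],[18,6],[25,0],[48,14],[50,0]]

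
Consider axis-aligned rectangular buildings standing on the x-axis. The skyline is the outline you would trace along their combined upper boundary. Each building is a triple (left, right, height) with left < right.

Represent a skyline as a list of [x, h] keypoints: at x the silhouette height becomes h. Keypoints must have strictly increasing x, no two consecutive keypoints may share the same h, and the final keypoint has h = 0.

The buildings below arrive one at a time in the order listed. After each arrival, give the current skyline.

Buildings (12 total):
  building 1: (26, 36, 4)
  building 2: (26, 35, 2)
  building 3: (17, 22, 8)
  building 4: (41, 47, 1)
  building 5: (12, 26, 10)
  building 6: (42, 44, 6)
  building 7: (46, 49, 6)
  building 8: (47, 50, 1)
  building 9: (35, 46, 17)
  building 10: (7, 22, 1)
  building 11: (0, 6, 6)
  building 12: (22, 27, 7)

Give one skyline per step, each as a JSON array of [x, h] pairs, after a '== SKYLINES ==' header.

== SKYLINES ==
[[26,4],[36,0]]
[[26,4],[36,0]]
[[17,8],[22,0],[26,4],[36,0]]
[[17,8],[22,0],[26,4],[36,0],[41,1],[47,0]]
[[12,10],[26,4],[36,0],[41,1],[47,0]]
[[12,10],[26,4],[36,0],[41,1],[42,6],[44,1],[47,0]]
[[12,10],[26,4],[36,0],[41,1],[42,6],[44,1],[46,6],[49,0]]
[[12,10],[26,4],[36,0],[41,1],[42,6],[44,1],[46,6],[49,1],[50,0]]
[[12,10],[26,4],[35,17],[46,6],[49,1],[50,0]]
[[7,1],[12,10],[26,4],[35,17],[46,6],[49,1],[50,0]]
[[0,6],[6,0],[7,1],[12,10],[26,4],[35,17],[46,6],[49,1],[50,0]]
[[0,6],[6,0],[7,1],[12,10],[26,7],[27,4],[35,17],[46,6],[49,1],[50,0]]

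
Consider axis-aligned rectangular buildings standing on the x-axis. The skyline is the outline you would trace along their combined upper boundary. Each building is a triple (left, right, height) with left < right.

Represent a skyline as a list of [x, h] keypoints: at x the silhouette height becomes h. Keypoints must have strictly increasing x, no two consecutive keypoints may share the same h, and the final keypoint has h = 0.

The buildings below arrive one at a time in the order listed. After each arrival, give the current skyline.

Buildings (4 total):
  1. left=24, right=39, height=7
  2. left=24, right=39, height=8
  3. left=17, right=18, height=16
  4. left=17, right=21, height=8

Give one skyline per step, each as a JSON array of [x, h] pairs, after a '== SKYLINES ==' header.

== SKYLINES ==
[[24,7],[39,0]]
[[24,8],[39,0]]
[[17,16],[18,0],[24,8],[39,0]]
[[17,16],[18,8],[21,0],[24,8],[39,0]]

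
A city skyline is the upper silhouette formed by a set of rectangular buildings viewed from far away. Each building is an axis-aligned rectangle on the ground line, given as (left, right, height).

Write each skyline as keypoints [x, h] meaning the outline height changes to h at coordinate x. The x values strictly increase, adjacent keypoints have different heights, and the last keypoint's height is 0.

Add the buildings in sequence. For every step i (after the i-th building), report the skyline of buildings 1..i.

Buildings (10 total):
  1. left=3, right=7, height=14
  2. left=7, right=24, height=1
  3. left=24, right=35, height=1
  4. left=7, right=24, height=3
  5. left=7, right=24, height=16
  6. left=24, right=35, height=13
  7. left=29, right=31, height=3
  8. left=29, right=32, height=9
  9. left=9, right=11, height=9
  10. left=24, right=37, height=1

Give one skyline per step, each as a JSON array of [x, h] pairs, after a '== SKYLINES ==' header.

== SKYLINES ==
[[3,14],[7,0]]
[[3,14],[7,1],[24,0]]
[[3,14],[7,1],[35,0]]
[[3,14],[7,3],[24,1],[35,0]]
[[3,14],[7,16],[24,1],[35,0]]
[[3,14],[7,16],[24,13],[35,0]]
[[3,14],[7,16],[24,13],[35,0]]
[[3,14],[7,16],[24,13],[35,0]]
[[3,14],[7,16],[24,13],[35,0]]
[[3,14],[7,16],[24,13],[35,1],[37,0]]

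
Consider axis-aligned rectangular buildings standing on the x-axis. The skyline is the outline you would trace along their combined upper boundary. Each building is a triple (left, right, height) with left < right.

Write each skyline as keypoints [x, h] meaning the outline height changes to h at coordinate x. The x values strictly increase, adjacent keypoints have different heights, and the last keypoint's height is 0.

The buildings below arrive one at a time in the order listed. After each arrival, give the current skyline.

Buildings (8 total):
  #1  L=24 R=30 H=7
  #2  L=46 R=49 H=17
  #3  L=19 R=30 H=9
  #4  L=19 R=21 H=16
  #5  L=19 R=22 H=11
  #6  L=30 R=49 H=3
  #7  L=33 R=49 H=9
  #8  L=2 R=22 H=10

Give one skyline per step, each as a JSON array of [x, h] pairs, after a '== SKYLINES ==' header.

== SKYLINES ==
[[24,7],[30,0]]
[[24,7],[30,0],[46,17],[49,0]]
[[19,9],[30,0],[46,17],[49,0]]
[[19,16],[21,9],[30,0],[46,17],[49,0]]
[[19,16],[21,11],[22,9],[30,0],[46,17],[49,0]]
[[19,16],[21,11],[22,9],[30,3],[46,17],[49,0]]
[[19,16],[21,11],[22,9],[30,3],[33,9],[46,17],[49,0]]
[[2,10],[19,16],[21,11],[22,9],[30,3],[33,9],[46,17],[49,0]]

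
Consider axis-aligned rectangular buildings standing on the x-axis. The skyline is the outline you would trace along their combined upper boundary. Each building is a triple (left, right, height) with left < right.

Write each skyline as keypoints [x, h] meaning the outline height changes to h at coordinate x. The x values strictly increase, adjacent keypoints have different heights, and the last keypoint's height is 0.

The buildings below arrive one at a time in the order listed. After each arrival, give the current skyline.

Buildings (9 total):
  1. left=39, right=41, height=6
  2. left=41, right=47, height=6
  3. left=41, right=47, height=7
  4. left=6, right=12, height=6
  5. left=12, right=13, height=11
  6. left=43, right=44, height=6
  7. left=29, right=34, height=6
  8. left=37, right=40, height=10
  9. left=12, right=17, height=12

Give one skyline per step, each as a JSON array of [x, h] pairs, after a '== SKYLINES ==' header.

== SKYLINES ==
[[39,6],[41,0]]
[[39,6],[47,0]]
[[39,6],[41,7],[47,0]]
[[6,6],[12,0],[39,6],[41,7],[47,0]]
[[6,6],[12,11],[13,0],[39,6],[41,7],[47,0]]
[[6,6],[12,11],[13,0],[39,6],[41,7],[47,0]]
[[6,6],[12,11],[13,0],[29,6],[34,0],[39,6],[41,7],[47,0]]
[[6,6],[12,11],[13,0],[29,6],[34,0],[37,10],[40,6],[41,7],[47,0]]
[[6,6],[12,12],[17,0],[29,6],[34,0],[37,10],[40,6],[41,7],[47,0]]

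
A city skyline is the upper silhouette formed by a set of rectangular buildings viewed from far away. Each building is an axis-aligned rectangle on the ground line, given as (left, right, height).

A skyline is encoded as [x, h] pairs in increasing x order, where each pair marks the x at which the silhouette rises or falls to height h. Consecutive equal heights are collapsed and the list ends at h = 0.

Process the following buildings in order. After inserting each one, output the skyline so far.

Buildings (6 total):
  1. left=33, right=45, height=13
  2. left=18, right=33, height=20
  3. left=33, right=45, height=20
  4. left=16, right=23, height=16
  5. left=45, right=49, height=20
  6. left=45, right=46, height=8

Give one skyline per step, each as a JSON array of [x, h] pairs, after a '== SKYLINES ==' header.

== SKYLINES ==
[[33,13],[45,0]]
[[18,20],[33,13],[45,0]]
[[18,20],[45,0]]
[[16,16],[18,20],[45,0]]
[[16,16],[18,20],[49,0]]
[[16,16],[18,20],[49,0]]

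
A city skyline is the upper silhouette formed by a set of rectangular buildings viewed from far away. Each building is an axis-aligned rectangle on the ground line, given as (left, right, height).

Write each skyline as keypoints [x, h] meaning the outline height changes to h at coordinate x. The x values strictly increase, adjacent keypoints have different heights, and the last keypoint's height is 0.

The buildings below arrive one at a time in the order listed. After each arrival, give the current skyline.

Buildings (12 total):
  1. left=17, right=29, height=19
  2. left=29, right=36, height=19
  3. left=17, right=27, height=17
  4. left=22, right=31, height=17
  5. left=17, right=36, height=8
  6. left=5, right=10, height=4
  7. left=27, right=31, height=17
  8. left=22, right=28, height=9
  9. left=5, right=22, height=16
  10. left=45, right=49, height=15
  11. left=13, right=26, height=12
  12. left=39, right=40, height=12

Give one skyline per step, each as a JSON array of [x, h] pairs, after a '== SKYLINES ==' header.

== SKYLINES ==
[[17,19],[29,0]]
[[17,19],[36,0]]
[[17,19],[36,0]]
[[17,19],[36,0]]
[[17,19],[36,0]]
[[5,4],[10,0],[17,19],[36,0]]
[[5,4],[10,0],[17,19],[36,0]]
[[5,4],[10,0],[17,19],[36,0]]
[[5,16],[17,19],[36,0]]
[[5,16],[17,19],[36,0],[45,15],[49,0]]
[[5,16],[17,19],[36,0],[45,15],[49,0]]
[[5,16],[17,19],[36,0],[39,12],[40,0],[45,15],[49,0]]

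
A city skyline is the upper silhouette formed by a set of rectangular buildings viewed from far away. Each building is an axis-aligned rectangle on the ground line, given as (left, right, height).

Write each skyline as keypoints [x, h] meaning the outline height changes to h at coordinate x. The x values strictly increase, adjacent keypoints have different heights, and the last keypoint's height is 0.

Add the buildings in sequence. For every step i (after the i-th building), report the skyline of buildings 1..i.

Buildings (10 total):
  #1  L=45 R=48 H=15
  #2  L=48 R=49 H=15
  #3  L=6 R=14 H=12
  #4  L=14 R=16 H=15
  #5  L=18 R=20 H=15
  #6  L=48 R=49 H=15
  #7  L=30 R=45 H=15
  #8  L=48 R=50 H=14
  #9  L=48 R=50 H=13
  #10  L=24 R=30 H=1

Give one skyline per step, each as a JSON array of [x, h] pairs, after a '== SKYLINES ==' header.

== SKYLINES ==
[[45,15],[48,0]]
[[45,15],[49,0]]
[[6,12],[14,0],[45,15],[49,0]]
[[6,12],[14,15],[16,0],[45,15],[49,0]]
[[6,12],[14,15],[16,0],[18,15],[20,0],[45,15],[49,0]]
[[6,12],[14,15],[16,0],[18,15],[20,0],[45,15],[49,0]]
[[6,12],[14,15],[16,0],[18,15],[20,0],[30,15],[49,0]]
[[6,12],[14,15],[16,0],[18,15],[20,0],[30,15],[49,14],[50,0]]
[[6,12],[14,15],[16,0],[18,15],[20,0],[30,15],[49,14],[50,0]]
[[6,12],[14,15],[16,0],[18,15],[20,0],[24,1],[30,15],[49,14],[50,0]]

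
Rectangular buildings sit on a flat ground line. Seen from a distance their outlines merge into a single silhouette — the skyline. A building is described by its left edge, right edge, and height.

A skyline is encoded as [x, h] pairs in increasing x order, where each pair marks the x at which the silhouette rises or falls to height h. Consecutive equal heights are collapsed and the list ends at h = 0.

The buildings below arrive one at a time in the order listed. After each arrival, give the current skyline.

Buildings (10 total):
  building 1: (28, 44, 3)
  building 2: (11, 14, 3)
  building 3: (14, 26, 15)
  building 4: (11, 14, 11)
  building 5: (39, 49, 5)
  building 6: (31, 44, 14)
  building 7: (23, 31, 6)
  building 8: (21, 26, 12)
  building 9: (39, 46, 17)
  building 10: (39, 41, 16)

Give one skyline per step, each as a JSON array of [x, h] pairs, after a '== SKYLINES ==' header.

== SKYLINES ==
[[28,3],[44,0]]
[[11,3],[14,0],[28,3],[44,0]]
[[11,3],[14,15],[26,0],[28,3],[44,0]]
[[11,11],[14,15],[26,0],[28,3],[44,0]]
[[11,11],[14,15],[26,0],[28,3],[39,5],[49,0]]
[[11,11],[14,15],[26,0],[28,3],[31,14],[44,5],[49,0]]
[[11,11],[14,15],[26,6],[31,14],[44,5],[49,0]]
[[11,11],[14,15],[26,6],[31,14],[44,5],[49,0]]
[[11,11],[14,15],[26,6],[31,14],[39,17],[46,5],[49,0]]
[[11,11],[14,15],[26,6],[31,14],[39,17],[46,5],[49,0]]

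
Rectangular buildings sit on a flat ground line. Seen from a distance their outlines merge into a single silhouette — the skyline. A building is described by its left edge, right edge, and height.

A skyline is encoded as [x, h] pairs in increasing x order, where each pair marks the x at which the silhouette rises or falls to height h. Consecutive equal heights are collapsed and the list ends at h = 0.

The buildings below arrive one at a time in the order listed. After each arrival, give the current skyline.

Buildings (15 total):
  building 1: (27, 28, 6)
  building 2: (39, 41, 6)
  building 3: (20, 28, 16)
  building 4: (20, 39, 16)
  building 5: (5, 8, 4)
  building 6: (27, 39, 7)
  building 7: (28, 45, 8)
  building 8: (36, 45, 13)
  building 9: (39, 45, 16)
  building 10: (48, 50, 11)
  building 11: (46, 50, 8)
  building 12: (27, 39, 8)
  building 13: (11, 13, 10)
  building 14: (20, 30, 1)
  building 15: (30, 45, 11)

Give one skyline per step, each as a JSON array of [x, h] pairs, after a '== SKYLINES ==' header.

== SKYLINES ==
[[27,6],[28,0]]
[[27,6],[28,0],[39,6],[41,0]]
[[20,16],[28,0],[39,6],[41,0]]
[[20,16],[39,6],[41,0]]
[[5,4],[8,0],[20,16],[39,6],[41,0]]
[[5,4],[8,0],[20,16],[39,6],[41,0]]
[[5,4],[8,0],[20,16],[39,8],[45,0]]
[[5,4],[8,0],[20,16],[39,13],[45,0]]
[[5,4],[8,0],[20,16],[45,0]]
[[5,4],[8,0],[20,16],[45,0],[48,11],[50,0]]
[[5,4],[8,0],[20,16],[45,0],[46,8],[48,11],[50,0]]
[[5,4],[8,0],[20,16],[45,0],[46,8],[48,11],[50,0]]
[[5,4],[8,0],[11,10],[13,0],[20,16],[45,0],[46,8],[48,11],[50,0]]
[[5,4],[8,0],[11,10],[13,0],[20,16],[45,0],[46,8],[48,11],[50,0]]
[[5,4],[8,0],[11,10],[13,0],[20,16],[45,0],[46,8],[48,11],[50,0]]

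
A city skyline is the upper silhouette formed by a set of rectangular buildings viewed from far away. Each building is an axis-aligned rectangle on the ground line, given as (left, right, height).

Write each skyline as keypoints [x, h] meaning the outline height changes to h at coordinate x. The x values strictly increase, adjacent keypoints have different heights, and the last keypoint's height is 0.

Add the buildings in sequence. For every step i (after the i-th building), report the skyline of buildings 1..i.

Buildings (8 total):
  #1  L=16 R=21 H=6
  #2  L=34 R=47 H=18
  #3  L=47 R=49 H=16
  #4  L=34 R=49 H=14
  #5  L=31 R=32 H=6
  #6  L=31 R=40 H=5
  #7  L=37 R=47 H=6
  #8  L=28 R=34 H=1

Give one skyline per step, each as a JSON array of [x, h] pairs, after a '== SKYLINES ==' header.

== SKYLINES ==
[[16,6],[21,0]]
[[16,6],[21,0],[34,18],[47,0]]
[[16,6],[21,0],[34,18],[47,16],[49,0]]
[[16,6],[21,0],[34,18],[47,16],[49,0]]
[[16,6],[21,0],[31,6],[32,0],[34,18],[47,16],[49,0]]
[[16,6],[21,0],[31,6],[32,5],[34,18],[47,16],[49,0]]
[[16,6],[21,0],[31,6],[32,5],[34,18],[47,16],[49,0]]
[[16,6],[21,0],[28,1],[31,6],[32,5],[34,18],[47,16],[49,0]]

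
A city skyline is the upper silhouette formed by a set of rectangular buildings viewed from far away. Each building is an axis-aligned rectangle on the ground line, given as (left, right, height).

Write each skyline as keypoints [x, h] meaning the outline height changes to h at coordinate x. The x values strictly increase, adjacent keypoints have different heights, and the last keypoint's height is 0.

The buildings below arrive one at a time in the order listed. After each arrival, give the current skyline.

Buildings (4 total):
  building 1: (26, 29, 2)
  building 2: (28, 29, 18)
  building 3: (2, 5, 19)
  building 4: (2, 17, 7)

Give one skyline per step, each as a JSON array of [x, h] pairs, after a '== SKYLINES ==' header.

== SKYLINES ==
[[26,2],[29,0]]
[[26,2],[28,18],[29,0]]
[[2,19],[5,0],[26,2],[28,18],[29,0]]
[[2,19],[5,7],[17,0],[26,2],[28,18],[29,0]]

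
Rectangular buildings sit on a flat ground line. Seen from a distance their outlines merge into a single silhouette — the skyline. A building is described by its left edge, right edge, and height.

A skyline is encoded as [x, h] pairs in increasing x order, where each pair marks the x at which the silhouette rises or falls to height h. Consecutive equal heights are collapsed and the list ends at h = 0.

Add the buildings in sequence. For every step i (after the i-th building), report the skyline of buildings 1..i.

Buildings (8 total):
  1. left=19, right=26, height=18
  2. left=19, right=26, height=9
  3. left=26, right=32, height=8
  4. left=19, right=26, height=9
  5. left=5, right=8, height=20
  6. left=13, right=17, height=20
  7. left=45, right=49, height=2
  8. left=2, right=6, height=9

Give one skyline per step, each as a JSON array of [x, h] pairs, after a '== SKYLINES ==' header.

== SKYLINES ==
[[19,18],[26,0]]
[[19,18],[26,0]]
[[19,18],[26,8],[32,0]]
[[19,18],[26,8],[32,0]]
[[5,20],[8,0],[19,18],[26,8],[32,0]]
[[5,20],[8,0],[13,20],[17,0],[19,18],[26,8],[32,0]]
[[5,20],[8,0],[13,20],[17,0],[19,18],[26,8],[32,0],[45,2],[49,0]]
[[2,9],[5,20],[8,0],[13,20],[17,0],[19,18],[26,8],[32,0],[45,2],[49,0]]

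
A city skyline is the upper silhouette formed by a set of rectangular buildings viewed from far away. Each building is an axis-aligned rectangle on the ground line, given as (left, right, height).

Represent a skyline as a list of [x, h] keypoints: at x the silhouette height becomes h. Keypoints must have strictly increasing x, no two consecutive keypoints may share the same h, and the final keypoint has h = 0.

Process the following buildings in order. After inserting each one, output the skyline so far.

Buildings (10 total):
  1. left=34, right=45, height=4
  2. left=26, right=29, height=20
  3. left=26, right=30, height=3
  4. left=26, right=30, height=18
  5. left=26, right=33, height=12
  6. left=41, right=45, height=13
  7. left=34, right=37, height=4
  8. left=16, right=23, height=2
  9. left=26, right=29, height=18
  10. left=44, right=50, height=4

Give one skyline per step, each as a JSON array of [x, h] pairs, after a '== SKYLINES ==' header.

== SKYLINES ==
[[34,4],[45,0]]
[[26,20],[29,0],[34,4],[45,0]]
[[26,20],[29,3],[30,0],[34,4],[45,0]]
[[26,20],[29,18],[30,0],[34,4],[45,0]]
[[26,20],[29,18],[30,12],[33,0],[34,4],[45,0]]
[[26,20],[29,18],[30,12],[33,0],[34,4],[41,13],[45,0]]
[[26,20],[29,18],[30,12],[33,0],[34,4],[41,13],[45,0]]
[[16,2],[23,0],[26,20],[29,18],[30,12],[33,0],[34,4],[41,13],[45,0]]
[[16,2],[23,0],[26,20],[29,18],[30,12],[33,0],[34,4],[41,13],[45,0]]
[[16,2],[23,0],[26,20],[29,18],[30,12],[33,0],[34,4],[41,13],[45,4],[50,0]]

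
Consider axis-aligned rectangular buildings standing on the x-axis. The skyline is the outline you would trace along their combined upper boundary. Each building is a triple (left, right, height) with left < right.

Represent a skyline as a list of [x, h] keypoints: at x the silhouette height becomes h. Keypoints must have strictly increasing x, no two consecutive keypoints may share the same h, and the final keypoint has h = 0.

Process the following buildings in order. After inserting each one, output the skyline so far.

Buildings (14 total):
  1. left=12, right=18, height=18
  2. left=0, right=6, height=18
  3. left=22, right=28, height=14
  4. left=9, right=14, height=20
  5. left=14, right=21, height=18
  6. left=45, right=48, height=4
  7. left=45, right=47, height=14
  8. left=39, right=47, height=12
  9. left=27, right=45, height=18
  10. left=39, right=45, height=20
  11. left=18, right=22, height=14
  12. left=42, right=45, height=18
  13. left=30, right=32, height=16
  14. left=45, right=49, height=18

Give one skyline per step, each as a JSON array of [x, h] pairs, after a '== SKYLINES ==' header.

== SKYLINES ==
[[12,18],[18,0]]
[[0,18],[6,0],[12,18],[18,0]]
[[0,18],[6,0],[12,18],[18,0],[22,14],[28,0]]
[[0,18],[6,0],[9,20],[14,18],[18,0],[22,14],[28,0]]
[[0,18],[6,0],[9,20],[14,18],[21,0],[22,14],[28,0]]
[[0,18],[6,0],[9,20],[14,18],[21,0],[22,14],[28,0],[45,4],[48,0]]
[[0,18],[6,0],[9,20],[14,18],[21,0],[22,14],[28,0],[45,14],[47,4],[48,0]]
[[0,18],[6,0],[9,20],[14,18],[21,0],[22,14],[28,0],[39,12],[45,14],[47,4],[48,0]]
[[0,18],[6,0],[9,20],[14,18],[21,0],[22,14],[27,18],[45,14],[47,4],[48,0]]
[[0,18],[6,0],[9,20],[14,18],[21,0],[22,14],[27,18],[39,20],[45,14],[47,4],[48,0]]
[[0,18],[6,0],[9,20],[14,18],[21,14],[27,18],[39,20],[45,14],[47,4],[48,0]]
[[0,18],[6,0],[9,20],[14,18],[21,14],[27,18],[39,20],[45,14],[47,4],[48,0]]
[[0,18],[6,0],[9,20],[14,18],[21,14],[27,18],[39,20],[45,14],[47,4],[48,0]]
[[0,18],[6,0],[9,20],[14,18],[21,14],[27,18],[39,20],[45,18],[49,0]]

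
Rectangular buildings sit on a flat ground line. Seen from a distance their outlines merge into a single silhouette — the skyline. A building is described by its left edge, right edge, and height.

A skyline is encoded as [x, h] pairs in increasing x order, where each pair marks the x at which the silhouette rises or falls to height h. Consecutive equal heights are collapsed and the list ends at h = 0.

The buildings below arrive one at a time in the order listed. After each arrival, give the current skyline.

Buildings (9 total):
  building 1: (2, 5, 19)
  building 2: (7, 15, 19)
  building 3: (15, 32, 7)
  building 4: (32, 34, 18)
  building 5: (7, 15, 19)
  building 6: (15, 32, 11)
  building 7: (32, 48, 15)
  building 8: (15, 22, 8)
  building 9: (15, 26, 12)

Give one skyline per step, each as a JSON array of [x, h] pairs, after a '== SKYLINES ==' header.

== SKYLINES ==
[[2,19],[5,0]]
[[2,19],[5,0],[7,19],[15,0]]
[[2,19],[5,0],[7,19],[15,7],[32,0]]
[[2,19],[5,0],[7,19],[15,7],[32,18],[34,0]]
[[2,19],[5,0],[7,19],[15,7],[32,18],[34,0]]
[[2,19],[5,0],[7,19],[15,11],[32,18],[34,0]]
[[2,19],[5,0],[7,19],[15,11],[32,18],[34,15],[48,0]]
[[2,19],[5,0],[7,19],[15,11],[32,18],[34,15],[48,0]]
[[2,19],[5,0],[7,19],[15,12],[26,11],[32,18],[34,15],[48,0]]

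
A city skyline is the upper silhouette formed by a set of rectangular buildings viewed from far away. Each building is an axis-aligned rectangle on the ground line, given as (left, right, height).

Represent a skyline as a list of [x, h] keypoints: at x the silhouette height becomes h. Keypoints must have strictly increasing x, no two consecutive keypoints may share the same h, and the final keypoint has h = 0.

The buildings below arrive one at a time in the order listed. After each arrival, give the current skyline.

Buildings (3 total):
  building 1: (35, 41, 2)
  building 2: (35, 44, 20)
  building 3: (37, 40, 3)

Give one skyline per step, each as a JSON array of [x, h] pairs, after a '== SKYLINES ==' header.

== SKYLINES ==
[[35,2],[41,0]]
[[35,20],[44,0]]
[[35,20],[44,0]]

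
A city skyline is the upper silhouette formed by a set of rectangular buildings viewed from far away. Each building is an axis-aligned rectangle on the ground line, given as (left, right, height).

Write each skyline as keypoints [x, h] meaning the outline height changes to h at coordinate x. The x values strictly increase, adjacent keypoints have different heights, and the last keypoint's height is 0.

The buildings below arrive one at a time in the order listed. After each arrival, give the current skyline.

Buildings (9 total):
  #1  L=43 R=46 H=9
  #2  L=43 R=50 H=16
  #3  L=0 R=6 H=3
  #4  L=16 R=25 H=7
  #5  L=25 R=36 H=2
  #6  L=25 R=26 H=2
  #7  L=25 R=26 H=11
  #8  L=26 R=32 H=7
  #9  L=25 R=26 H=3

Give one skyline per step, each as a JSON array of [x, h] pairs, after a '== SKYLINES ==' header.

== SKYLINES ==
[[43,9],[46,0]]
[[43,16],[50,0]]
[[0,3],[6,0],[43,16],[50,0]]
[[0,3],[6,0],[16,7],[25,0],[43,16],[50,0]]
[[0,3],[6,0],[16,7],[25,2],[36,0],[43,16],[50,0]]
[[0,3],[6,0],[16,7],[25,2],[36,0],[43,16],[50,0]]
[[0,3],[6,0],[16,7],[25,11],[26,2],[36,0],[43,16],[50,0]]
[[0,3],[6,0],[16,7],[25,11],[26,7],[32,2],[36,0],[43,16],[50,0]]
[[0,3],[6,0],[16,7],[25,11],[26,7],[32,2],[36,0],[43,16],[50,0]]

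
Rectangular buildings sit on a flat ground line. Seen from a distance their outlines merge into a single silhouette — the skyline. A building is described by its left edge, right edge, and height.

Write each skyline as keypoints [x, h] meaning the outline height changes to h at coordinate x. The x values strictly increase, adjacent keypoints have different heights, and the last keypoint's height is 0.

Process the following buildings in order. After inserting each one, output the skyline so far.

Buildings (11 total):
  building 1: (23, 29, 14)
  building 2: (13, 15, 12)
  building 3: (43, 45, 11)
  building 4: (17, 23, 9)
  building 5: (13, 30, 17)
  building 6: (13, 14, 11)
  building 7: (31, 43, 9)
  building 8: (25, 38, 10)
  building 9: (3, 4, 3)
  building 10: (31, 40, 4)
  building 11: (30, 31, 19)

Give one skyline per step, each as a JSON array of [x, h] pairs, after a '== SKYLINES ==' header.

== SKYLINES ==
[[23,14],[29,0]]
[[13,12],[15,0],[23,14],[29,0]]
[[13,12],[15,0],[23,14],[29,0],[43,11],[45,0]]
[[13,12],[15,0],[17,9],[23,14],[29,0],[43,11],[45,0]]
[[13,17],[30,0],[43,11],[45,0]]
[[13,17],[30,0],[43,11],[45,0]]
[[13,17],[30,0],[31,9],[43,11],[45,0]]
[[13,17],[30,10],[38,9],[43,11],[45,0]]
[[3,3],[4,0],[13,17],[30,10],[38,9],[43,11],[45,0]]
[[3,3],[4,0],[13,17],[30,10],[38,9],[43,11],[45,0]]
[[3,3],[4,0],[13,17],[30,19],[31,10],[38,9],[43,11],[45,0]]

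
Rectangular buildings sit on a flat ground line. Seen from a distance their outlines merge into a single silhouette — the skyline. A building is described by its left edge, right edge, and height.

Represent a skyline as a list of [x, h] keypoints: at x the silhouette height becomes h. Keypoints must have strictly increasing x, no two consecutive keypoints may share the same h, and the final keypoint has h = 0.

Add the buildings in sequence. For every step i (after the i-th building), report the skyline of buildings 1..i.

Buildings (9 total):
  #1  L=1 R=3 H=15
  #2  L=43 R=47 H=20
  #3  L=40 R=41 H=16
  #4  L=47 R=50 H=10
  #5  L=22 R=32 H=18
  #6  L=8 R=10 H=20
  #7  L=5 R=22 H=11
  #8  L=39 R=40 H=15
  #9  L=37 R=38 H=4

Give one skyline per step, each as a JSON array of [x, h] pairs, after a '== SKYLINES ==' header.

== SKYLINES ==
[[1,15],[3,0]]
[[1,15],[3,0],[43,20],[47,0]]
[[1,15],[3,0],[40,16],[41,0],[43,20],[47,0]]
[[1,15],[3,0],[40,16],[41,0],[43,20],[47,10],[50,0]]
[[1,15],[3,0],[22,18],[32,0],[40,16],[41,0],[43,20],[47,10],[50,0]]
[[1,15],[3,0],[8,20],[10,0],[22,18],[32,0],[40,16],[41,0],[43,20],[47,10],[50,0]]
[[1,15],[3,0],[5,11],[8,20],[10,11],[22,18],[32,0],[40,16],[41,0],[43,20],[47,10],[50,0]]
[[1,15],[3,0],[5,11],[8,20],[10,11],[22,18],[32,0],[39,15],[40,16],[41,0],[43,20],[47,10],[50,0]]
[[1,15],[3,0],[5,11],[8,20],[10,11],[22,18],[32,0],[37,4],[38,0],[39,15],[40,16],[41,0],[43,20],[47,10],[50,0]]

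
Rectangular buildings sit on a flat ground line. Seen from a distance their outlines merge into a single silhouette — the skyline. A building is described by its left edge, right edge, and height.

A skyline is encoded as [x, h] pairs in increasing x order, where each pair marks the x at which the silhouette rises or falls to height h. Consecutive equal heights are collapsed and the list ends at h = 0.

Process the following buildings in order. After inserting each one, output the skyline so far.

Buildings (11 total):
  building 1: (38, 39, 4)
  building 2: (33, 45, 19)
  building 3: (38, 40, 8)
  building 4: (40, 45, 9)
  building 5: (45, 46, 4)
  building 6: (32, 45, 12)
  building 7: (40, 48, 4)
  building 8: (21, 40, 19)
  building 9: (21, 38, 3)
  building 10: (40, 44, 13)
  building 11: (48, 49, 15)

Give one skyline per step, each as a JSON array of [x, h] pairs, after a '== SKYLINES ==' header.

== SKYLINES ==
[[38,4],[39,0]]
[[33,19],[45,0]]
[[33,19],[45,0]]
[[33,19],[45,0]]
[[33,19],[45,4],[46,0]]
[[32,12],[33,19],[45,4],[46,0]]
[[32,12],[33,19],[45,4],[48,0]]
[[21,19],[45,4],[48,0]]
[[21,19],[45,4],[48,0]]
[[21,19],[45,4],[48,0]]
[[21,19],[45,4],[48,15],[49,0]]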